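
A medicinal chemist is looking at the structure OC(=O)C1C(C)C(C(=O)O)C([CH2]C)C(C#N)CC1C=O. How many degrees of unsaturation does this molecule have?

6

Degree of unsaturation = (number of rings) + (number of π bonds).
Ring closures in the SMILES: 1.
π bonds: 3 double bonds (each 1 DoU), 1 triple bond (each 2 DoU) → 5 DoU from unsaturation.
Total DoU = 1 + 5 = 6.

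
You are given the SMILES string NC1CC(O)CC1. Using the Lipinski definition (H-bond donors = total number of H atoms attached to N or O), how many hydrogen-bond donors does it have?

3

Donors: find every N or O and count the H atoms it carries.
  atom 1 (N): bond orders sum to 1 → 2 H
  atom 5 (O): bond orders sum to 1 → 1 H
Lipinski HBD = 3.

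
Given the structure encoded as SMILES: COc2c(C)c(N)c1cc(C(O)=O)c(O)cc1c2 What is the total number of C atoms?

Count every carbon token in the SMILES (each C, including those in ring-closure positions and inside branches).
Carbon count: 13.

13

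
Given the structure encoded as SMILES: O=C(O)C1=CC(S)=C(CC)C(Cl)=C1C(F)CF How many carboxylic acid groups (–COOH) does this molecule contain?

The carboxylic acid motif appears at heavy-atom position 2 in the SMILES.
Other groups present: 1 thiol.
Carboxylic acid count: 1.

1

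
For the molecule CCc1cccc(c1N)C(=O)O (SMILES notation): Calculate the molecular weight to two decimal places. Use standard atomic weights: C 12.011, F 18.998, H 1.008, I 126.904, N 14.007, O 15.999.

First, the molecular formula is C9H11NO2 (counting implicit H from valence).
  C: 9 × 12.011 = 108.099
  H: 11 × 1.008 = 11.088
  N: 1 × 14.007 = 14.007
  O: 2 × 15.999 = 31.998
Sum: 9×12.011 + 11×1.008 + 1×14.007 + 2×15.999 = 165.192 → 165.19 g/mol.

165.19 g/mol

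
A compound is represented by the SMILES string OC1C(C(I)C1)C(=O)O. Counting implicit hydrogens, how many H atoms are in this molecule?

Walk through each heavy atom and fill implicit hydrogens from standard valence (C 4, N 3, O 2, S 2, halogen 1):
  atom 1: O, bond orders sum to 1 (valence 2) → 1 H
  atom 2: C, bond orders sum to 3 (valence 4) → 1 H
  atom 3: C, bond orders sum to 3 (valence 4) → 1 H
  atom 4: C, bond orders sum to 3 (valence 4) → 1 H
  atom 5: I (halogen, monovalent) → 0 H
  atom 6: C, bond orders sum to 2 (valence 4) → 2 H
  atom 7: C, bond orders sum to 4 (valence 4) → 0 H
  atom 8: O, bond orders sum to 2 (valence 2) → 0 H
  atom 9: O, bond orders sum to 1 (valence 2) → 1 H
Total hydrogens: 7.

7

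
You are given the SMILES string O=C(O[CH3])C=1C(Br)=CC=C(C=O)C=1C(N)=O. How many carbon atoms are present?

Count every carbon token in the SMILES (each C, including those in ring-closure positions and inside branches).
Carbon count: 10.

10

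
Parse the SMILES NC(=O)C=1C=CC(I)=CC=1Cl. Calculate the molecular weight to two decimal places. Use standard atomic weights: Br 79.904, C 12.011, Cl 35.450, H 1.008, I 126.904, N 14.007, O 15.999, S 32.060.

First, the molecular formula is C7H5ClINO (counting implicit H from valence).
  C: 7 × 12.011 = 84.077
  Cl: 1 × 35.450 = 35.450
  H: 5 × 1.008 = 5.040
  I: 1 × 126.904 = 126.904
  N: 1 × 14.007 = 14.007
  O: 1 × 15.999 = 15.999
Sum: 7×12.011 + 1×35.450 + 5×1.008 + 1×126.904 + 1×14.007 + 1×15.999 = 281.477 → 281.48 g/mol.

281.48 g/mol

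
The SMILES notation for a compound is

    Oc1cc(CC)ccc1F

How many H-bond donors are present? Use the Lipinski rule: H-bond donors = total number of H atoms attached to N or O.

Donors: find every N or O and count the H atoms it carries.
  atom 1 (O): bond orders sum to 1 → 1 H
Lipinski HBD = 1.

1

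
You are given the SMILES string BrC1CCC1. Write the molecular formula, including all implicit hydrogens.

Walk through each heavy atom and fill implicit hydrogens from standard valence (C 4, N 3, O 2, S 2, halogen 1):
  atom 1: Br (halogen, monovalent) → 0 H
  atom 2: C, bond orders sum to 3 (valence 4) → 1 H
  atom 3: C, bond orders sum to 2 (valence 4) → 2 H
  atom 4: C, bond orders sum to 2 (valence 4) → 2 H
  atom 5: C, bond orders sum to 2 (valence 4) → 2 H
Totals → C:4, H:7, Br:1.
In Hill order: C4H7Br.

C4H7Br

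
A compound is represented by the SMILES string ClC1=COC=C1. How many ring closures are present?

In SMILES, each pair of matching ring-closure digits denotes one ring-closing bond; the number of such bonds equals the number of independent rings.
Ring-closure bonds here: 1.

1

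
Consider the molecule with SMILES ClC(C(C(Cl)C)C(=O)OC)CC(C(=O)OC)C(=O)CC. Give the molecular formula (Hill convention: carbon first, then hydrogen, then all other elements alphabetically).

C13H20Cl2O5

Walk through each heavy atom and fill implicit hydrogens from standard valence (C 4, N 3, O 2, S 2, halogen 1):
  atom 1: Cl (halogen, monovalent) → 0 H
  atom 2: C, bond orders sum to 3 (valence 4) → 1 H
  atom 3: C, bond orders sum to 3 (valence 4) → 1 H
  atom 4: C, bond orders sum to 3 (valence 4) → 1 H
  atom 5: Cl (halogen, monovalent) → 0 H
  atom 6: C, bond orders sum to 1 (valence 4) → 3 H
  atom 7: C, bond orders sum to 4 (valence 4) → 0 H
  atom 8: O, bond orders sum to 2 (valence 2) → 0 H
  atom 9: O, bond orders sum to 2 (valence 2) → 0 H
  atom 10: C, bond orders sum to 1 (valence 4) → 3 H
  atom 11: C, bond orders sum to 2 (valence 4) → 2 H
  atom 12: C, bond orders sum to 3 (valence 4) → 1 H
  atom 13: C, bond orders sum to 4 (valence 4) → 0 H
  atom 14: O, bond orders sum to 2 (valence 2) → 0 H
  atom 15: O, bond orders sum to 2 (valence 2) → 0 H
  atom 16: C, bond orders sum to 1 (valence 4) → 3 H
  atom 17: C, bond orders sum to 4 (valence 4) → 0 H
  atom 18: O, bond orders sum to 2 (valence 2) → 0 H
  atom 19: C, bond orders sum to 2 (valence 4) → 2 H
  atom 20: C, bond orders sum to 1 (valence 4) → 3 H
Totals → C:13, H:20, Cl:2, O:5.
In Hill order: C13H20Cl2O5.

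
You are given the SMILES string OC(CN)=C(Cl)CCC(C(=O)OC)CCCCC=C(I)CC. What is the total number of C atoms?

16

Count every carbon token in the SMILES (each C, including those in ring-closure positions and inside branches).
Carbon count: 16.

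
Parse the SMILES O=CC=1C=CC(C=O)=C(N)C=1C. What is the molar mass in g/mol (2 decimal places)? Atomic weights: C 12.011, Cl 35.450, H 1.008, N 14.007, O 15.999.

163.18 g/mol

First, the molecular formula is C9H9NO2 (counting implicit H from valence).
  C: 9 × 12.011 = 108.099
  H: 9 × 1.008 = 9.072
  N: 1 × 14.007 = 14.007
  O: 2 × 15.999 = 31.998
Sum: 9×12.011 + 9×1.008 + 1×14.007 + 2×15.999 = 163.176 → 163.18 g/mol.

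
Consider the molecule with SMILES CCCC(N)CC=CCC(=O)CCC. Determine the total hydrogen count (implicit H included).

23

Walk through each heavy atom and fill implicit hydrogens from standard valence (C 4, N 3, O 2, S 2, halogen 1):
  atom 1: C, bond orders sum to 1 (valence 4) → 3 H
  atom 2: C, bond orders sum to 2 (valence 4) → 2 H
  atom 3: C, bond orders sum to 2 (valence 4) → 2 H
  atom 4: C, bond orders sum to 3 (valence 4) → 1 H
  atom 5: N, bond orders sum to 1 (valence 3) → 2 H
  atom 6: C, bond orders sum to 2 (valence 4) → 2 H
  atom 7: C, bond orders sum to 3 (valence 4) → 1 H
  atom 8: C, bond orders sum to 3 (valence 4) → 1 H
  atom 9: C, bond orders sum to 2 (valence 4) → 2 H
  atom 10: C, bond orders sum to 4 (valence 4) → 0 H
  atom 11: O, bond orders sum to 2 (valence 2) → 0 H
  atom 12: C, bond orders sum to 2 (valence 4) → 2 H
  atom 13: C, bond orders sum to 2 (valence 4) → 2 H
  atom 14: C, bond orders sum to 1 (valence 4) → 3 H
Total hydrogens: 23.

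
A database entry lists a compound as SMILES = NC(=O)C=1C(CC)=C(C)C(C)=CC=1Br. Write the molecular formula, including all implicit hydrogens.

Walk through each heavy atom and fill implicit hydrogens from standard valence (C 4, N 3, O 2, S 2, halogen 1):
  atom 1: N, bond orders sum to 1 (valence 3) → 2 H
  atom 2: C, bond orders sum to 4 (valence 4) → 0 H
  atom 3: O, bond orders sum to 2 (valence 2) → 0 H
  atom 4: C, bond orders sum to 4 (valence 4) → 0 H
  atom 5: C, bond orders sum to 4 (valence 4) → 0 H
  atom 6: C, bond orders sum to 2 (valence 4) → 2 H
  atom 7: C, bond orders sum to 1 (valence 4) → 3 H
  atom 8: C, bond orders sum to 4 (valence 4) → 0 H
  atom 9: C, bond orders sum to 1 (valence 4) → 3 H
  atom 10: C, bond orders sum to 4 (valence 4) → 0 H
  atom 11: C, bond orders sum to 1 (valence 4) → 3 H
  atom 12: C, bond orders sum to 3 (valence 4) → 1 H
  atom 13: C, bond orders sum to 4 (valence 4) → 0 H
  atom 14: Br (halogen, monovalent) → 0 H
Totals → C:11, H:14, Br:1, N:1, O:1.

C11H14BrNO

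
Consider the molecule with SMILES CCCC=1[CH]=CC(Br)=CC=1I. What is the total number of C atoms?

Count every carbon token in the SMILES (each C, including those in ring-closure positions and inside branches).
Carbon count: 9.

9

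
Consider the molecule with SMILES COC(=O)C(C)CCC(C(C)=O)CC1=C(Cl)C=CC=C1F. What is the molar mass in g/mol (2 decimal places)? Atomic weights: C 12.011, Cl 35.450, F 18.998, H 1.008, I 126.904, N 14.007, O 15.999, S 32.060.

314.78 g/mol

First, the molecular formula is C16H20ClFO3 (counting implicit H from valence).
  C: 16 × 12.011 = 192.176
  Cl: 1 × 35.450 = 35.450
  F: 1 × 18.998 = 18.998
  H: 20 × 1.008 = 20.160
  O: 3 × 15.999 = 47.997
Sum: 16×12.011 + 1×35.450 + 1×18.998 + 20×1.008 + 3×15.999 = 314.781 → 314.78 g/mol.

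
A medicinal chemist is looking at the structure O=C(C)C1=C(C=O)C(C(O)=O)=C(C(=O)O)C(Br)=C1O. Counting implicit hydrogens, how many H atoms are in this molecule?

Walk through each heavy atom and fill implicit hydrogens from standard valence (C 4, N 3, O 2, S 2, halogen 1):
  atom 1: O, bond orders sum to 2 (valence 2) → 0 H
  atom 2: C, bond orders sum to 4 (valence 4) → 0 H
  atom 3: C, bond orders sum to 1 (valence 4) → 3 H
  atom 4: C, bond orders sum to 4 (valence 4) → 0 H
  atom 5: C, bond orders sum to 4 (valence 4) → 0 H
  atom 6: C, bond orders sum to 3 (valence 4) → 1 H
  atom 7: O, bond orders sum to 2 (valence 2) → 0 H
  atom 8: C, bond orders sum to 4 (valence 4) → 0 H
  atom 9: C, bond orders sum to 4 (valence 4) → 0 H
  atom 10: O, bond orders sum to 1 (valence 2) → 1 H
  atom 11: O, bond orders sum to 2 (valence 2) → 0 H
  atom 12: C, bond orders sum to 4 (valence 4) → 0 H
  atom 13: C, bond orders sum to 4 (valence 4) → 0 H
  atom 14: O, bond orders sum to 2 (valence 2) → 0 H
  atom 15: O, bond orders sum to 1 (valence 2) → 1 H
  atom 16: C, bond orders sum to 4 (valence 4) → 0 H
  atom 17: Br (halogen, monovalent) → 0 H
  atom 18: C, bond orders sum to 4 (valence 4) → 0 H
  atom 19: O, bond orders sum to 1 (valence 2) → 1 H
Total hydrogens: 7.

7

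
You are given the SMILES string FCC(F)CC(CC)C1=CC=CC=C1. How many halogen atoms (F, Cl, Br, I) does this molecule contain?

Halogen atoms appear at heavy-atom positions 1, 4 (2×F).
Halogen count: 2.

2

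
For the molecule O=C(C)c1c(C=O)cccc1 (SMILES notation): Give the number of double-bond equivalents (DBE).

6

Molecular formula: C9H8O2.
DoU = (2C + 2 + N − H − X) / 2, where X is the halogen count and O/S are ignored.
    = (2·9 + 2 + 0 − 8 − 0) / 2 = 12 / 2 = 6.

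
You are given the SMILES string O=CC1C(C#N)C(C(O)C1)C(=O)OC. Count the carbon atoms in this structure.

Count every carbon token in the SMILES (each C, including those in ring-closure positions and inside branches).
Carbon count: 9.

9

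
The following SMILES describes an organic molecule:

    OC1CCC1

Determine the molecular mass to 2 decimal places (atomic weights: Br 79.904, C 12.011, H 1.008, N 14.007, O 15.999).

First, the molecular formula is C4H8O (counting implicit H from valence).
  C: 4 × 12.011 = 48.044
  H: 8 × 1.008 = 8.064
  O: 1 × 15.999 = 15.999
Sum: 4×12.011 + 8×1.008 + 1×15.999 = 72.107 → 72.11 g/mol.

72.11 g/mol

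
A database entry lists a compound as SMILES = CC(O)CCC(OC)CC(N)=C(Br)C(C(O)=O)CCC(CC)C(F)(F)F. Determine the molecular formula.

C17H29BrF3NO4

Walk through each heavy atom and fill implicit hydrogens from standard valence (C 4, N 3, O 2, S 2, halogen 1):
  atom 1: C, bond orders sum to 1 (valence 4) → 3 H
  atom 2: C, bond orders sum to 3 (valence 4) → 1 H
  atom 3: O, bond orders sum to 1 (valence 2) → 1 H
  atom 4: C, bond orders sum to 2 (valence 4) → 2 H
  atom 5: C, bond orders sum to 2 (valence 4) → 2 H
  atom 6: C, bond orders sum to 3 (valence 4) → 1 H
  atom 7: O, bond orders sum to 2 (valence 2) → 0 H
  atom 8: C, bond orders sum to 1 (valence 4) → 3 H
  atom 9: C, bond orders sum to 2 (valence 4) → 2 H
  atom 10: C, bond orders sum to 4 (valence 4) → 0 H
  atom 11: N, bond orders sum to 1 (valence 3) → 2 H
  atom 12: C, bond orders sum to 4 (valence 4) → 0 H
  atom 13: Br (halogen, monovalent) → 0 H
  atom 14: C, bond orders sum to 3 (valence 4) → 1 H
  atom 15: C, bond orders sum to 4 (valence 4) → 0 H
  atom 16: O, bond orders sum to 1 (valence 2) → 1 H
  atom 17: O, bond orders sum to 2 (valence 2) → 0 H
  atom 18: C, bond orders sum to 2 (valence 4) → 2 H
  atom 19: C, bond orders sum to 2 (valence 4) → 2 H
  atom 20: C, bond orders sum to 3 (valence 4) → 1 H
  atom 21: C, bond orders sum to 2 (valence 4) → 2 H
  atom 22: C, bond orders sum to 1 (valence 4) → 3 H
  atom 23: C, bond orders sum to 4 (valence 4) → 0 H
  atom 24: F (halogen, monovalent) → 0 H
  atom 25: F (halogen, monovalent) → 0 H
  atom 26: F (halogen, monovalent) → 0 H
Totals → C:17, H:29, Br:1, F:3, N:1, O:4.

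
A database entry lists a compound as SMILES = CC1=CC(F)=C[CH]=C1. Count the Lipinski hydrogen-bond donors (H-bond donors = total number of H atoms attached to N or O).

0

Donors: find every N or O and count the H atoms it carries.
  (no N or O atoms present)
Lipinski HBD = 0.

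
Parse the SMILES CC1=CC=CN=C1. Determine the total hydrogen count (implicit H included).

Walk through each heavy atom and fill implicit hydrogens from standard valence (C 4, N 3, O 2, S 2, halogen 1):
  atom 1: C, bond orders sum to 1 (valence 4) → 3 H
  atom 2: C, bond orders sum to 4 (valence 4) → 0 H
  atom 3: C, bond orders sum to 3 (valence 4) → 1 H
  atom 4: C, bond orders sum to 3 (valence 4) → 1 H
  atom 5: C, bond orders sum to 3 (valence 4) → 1 H
  atom 6: N, bond orders sum to 3 (valence 3) → 0 H
  atom 7: C, bond orders sum to 3 (valence 4) → 1 H
Total hydrogens: 7.

7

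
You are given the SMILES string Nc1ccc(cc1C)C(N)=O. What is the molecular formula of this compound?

Walk through each heavy atom and fill implicit hydrogens from standard valence (C 4, N 3, O 2, S 2, halogen 1); for lowercase aromatic atoms, an aromatic c carries 1 H when it has two neighbours and 0 H with three, and aromatic n carries 0 H:
  atom 1: N, bond orders sum to 1 (valence 3) → 2 H
  atom 2: aromatic c, 3 neighbours → 0 H
  atom 3: aromatic c, 2 neighbours → 1 H
  atom 4: aromatic c, 2 neighbours → 1 H
  atom 5: aromatic c, 3 neighbours → 0 H
  atom 6: aromatic c, 2 neighbours → 1 H
  atom 7: aromatic c, 3 neighbours → 0 H
  atom 8: C, bond orders sum to 1 (valence 4) → 3 H
  atom 9: C, bond orders sum to 4 (valence 4) → 0 H
  atom 10: N, bond orders sum to 1 (valence 3) → 2 H
  atom 11: O, bond orders sum to 2 (valence 2) → 0 H
Totals → C:8, H:10, N:2, O:1.
In Hill order: C8H10N2O.

C8H10N2O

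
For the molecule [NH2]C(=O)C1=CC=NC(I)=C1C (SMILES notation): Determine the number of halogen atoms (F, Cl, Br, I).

Halogen atoms appear at heavy-atom position 9 (1×I).
Other groups present: 1 amide.
Halogen count: 1.

1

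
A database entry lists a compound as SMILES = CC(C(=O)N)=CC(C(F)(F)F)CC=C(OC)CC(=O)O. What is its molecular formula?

C12H16F3NO4

Walk through each heavy atom and fill implicit hydrogens from standard valence (C 4, N 3, O 2, S 2, halogen 1):
  atom 1: C, bond orders sum to 1 (valence 4) → 3 H
  atom 2: C, bond orders sum to 4 (valence 4) → 0 H
  atom 3: C, bond orders sum to 4 (valence 4) → 0 H
  atom 4: O, bond orders sum to 2 (valence 2) → 0 H
  atom 5: N, bond orders sum to 1 (valence 3) → 2 H
  atom 6: C, bond orders sum to 3 (valence 4) → 1 H
  atom 7: C, bond orders sum to 3 (valence 4) → 1 H
  atom 8: C, bond orders sum to 4 (valence 4) → 0 H
  atom 9: F (halogen, monovalent) → 0 H
  atom 10: F (halogen, monovalent) → 0 H
  atom 11: F (halogen, monovalent) → 0 H
  atom 12: C, bond orders sum to 2 (valence 4) → 2 H
  atom 13: C, bond orders sum to 3 (valence 4) → 1 H
  atom 14: C, bond orders sum to 4 (valence 4) → 0 H
  atom 15: O, bond orders sum to 2 (valence 2) → 0 H
  atom 16: C, bond orders sum to 1 (valence 4) → 3 H
  atom 17: C, bond orders sum to 2 (valence 4) → 2 H
  atom 18: C, bond orders sum to 4 (valence 4) → 0 H
  atom 19: O, bond orders sum to 2 (valence 2) → 0 H
  atom 20: O, bond orders sum to 1 (valence 2) → 1 H
Totals → C:12, H:16, F:3, N:1, O:4.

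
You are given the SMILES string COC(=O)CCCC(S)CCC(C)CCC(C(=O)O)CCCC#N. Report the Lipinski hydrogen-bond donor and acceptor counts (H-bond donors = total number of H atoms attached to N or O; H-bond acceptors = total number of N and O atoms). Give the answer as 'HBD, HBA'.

1, 5

Donors: find every N or O and count the H atoms it carries.
  atom 2 (O): bond orders sum to 2 → 0 H
  atom 4 (O): bond orders sum to 2 → 0 H
  atom 18 (O): bond orders sum to 2 → 0 H
  atom 19 (O): bond orders sum to 1 → 1 H
  atom 24 (N): bond orders sum to 3 → 0 H
Lipinski HBD = 1.
Acceptors: N atoms = 1, O atoms = 4 → HBA = 5.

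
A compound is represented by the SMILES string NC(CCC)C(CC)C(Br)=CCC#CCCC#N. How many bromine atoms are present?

Scan the SMILES for Br atoms (remember two-letter symbols like Cl and Br are single atoms).
Bromine count: 1.

1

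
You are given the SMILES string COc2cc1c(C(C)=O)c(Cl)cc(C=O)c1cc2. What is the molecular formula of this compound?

Walk through each heavy atom and fill implicit hydrogens from standard valence (C 4, N 3, O 2, S 2, halogen 1); for lowercase aromatic atoms, an aromatic c carries 1 H when it has two neighbours and 0 H with three, and aromatic n carries 0 H:
  atom 1: C, bond orders sum to 1 (valence 4) → 3 H
  atom 2: O, bond orders sum to 2 (valence 2) → 0 H
  atom 3: aromatic c, 3 neighbours → 0 H
  atom 4: aromatic c, 2 neighbours → 1 H
  atom 5: aromatic c, 3 neighbours → 0 H
  atom 6: aromatic c, 3 neighbours → 0 H
  atom 7: C, bond orders sum to 4 (valence 4) → 0 H
  atom 8: C, bond orders sum to 1 (valence 4) → 3 H
  atom 9: O, bond orders sum to 2 (valence 2) → 0 H
  atom 10: aromatic c, 3 neighbours → 0 H
  atom 11: Cl (halogen, monovalent) → 0 H
  atom 12: aromatic c, 2 neighbours → 1 H
  atom 13: aromatic c, 3 neighbours → 0 H
  atom 14: C, bond orders sum to 3 (valence 4) → 1 H
  atom 15: O, bond orders sum to 2 (valence 2) → 0 H
  atom 16: aromatic c, 3 neighbours → 0 H
  atom 17: aromatic c, 2 neighbours → 1 H
  atom 18: aromatic c, 2 neighbours → 1 H
Totals → C:14, H:11, Cl:1, O:3.
In Hill order: C14H11ClO3.

C14H11ClO3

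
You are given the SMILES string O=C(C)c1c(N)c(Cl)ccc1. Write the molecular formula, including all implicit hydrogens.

C8H8ClNO

Walk through each heavy atom and fill implicit hydrogens from standard valence (C 4, N 3, O 2, S 2, halogen 1); for lowercase aromatic atoms, an aromatic c carries 1 H when it has two neighbours and 0 H with three, and aromatic n carries 0 H:
  atom 1: O, bond orders sum to 2 (valence 2) → 0 H
  atom 2: C, bond orders sum to 4 (valence 4) → 0 H
  atom 3: C, bond orders sum to 1 (valence 4) → 3 H
  atom 4: aromatic c, 3 neighbours → 0 H
  atom 5: aromatic c, 3 neighbours → 0 H
  atom 6: N, bond orders sum to 1 (valence 3) → 2 H
  atom 7: aromatic c, 3 neighbours → 0 H
  atom 8: Cl (halogen, monovalent) → 0 H
  atom 9: aromatic c, 2 neighbours → 1 H
  atom 10: aromatic c, 2 neighbours → 1 H
  atom 11: aromatic c, 2 neighbours → 1 H
Totals → C:8, H:8, Cl:1, N:1, O:1.
In Hill order: C8H8ClNO.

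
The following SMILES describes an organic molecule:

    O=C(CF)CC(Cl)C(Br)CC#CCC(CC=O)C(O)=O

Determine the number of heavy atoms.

Every atom symbol written in the SMILES (organic subset) is one heavy atom; implicit H are not written.
Heavy atoms by element → Br:1, C:13, Cl:1, F:1, O:4.
Total: 20.

20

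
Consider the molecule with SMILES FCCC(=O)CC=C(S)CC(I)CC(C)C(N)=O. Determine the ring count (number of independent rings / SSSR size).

In SMILES, each pair of matching ring-closure digits denotes one ring-closing bond; the number of such bonds equals the number of independent rings.
Ring-closure bonds here: 0.

0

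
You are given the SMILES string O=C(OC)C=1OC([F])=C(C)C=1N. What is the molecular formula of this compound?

C7H8FNO3

Walk through each heavy atom and fill implicit hydrogens from standard valence (C 4, N 3, O 2, S 2, halogen 1):
  atom 1: O, bond orders sum to 2 (valence 2) → 0 H
  atom 2: C, bond orders sum to 4 (valence 4) → 0 H
  atom 3: O, bond orders sum to 2 (valence 2) → 0 H
  atom 4: C, bond orders sum to 1 (valence 4) → 3 H
  atom 5: C, bond orders sum to 4 (valence 4) → 0 H
  atom 6: O, bond orders sum to 2 (valence 2) → 0 H
  atom 7: C, bond orders sum to 4 (valence 4) → 0 H
  atom 8: F with explicit H count 0
  atom 9: C, bond orders sum to 4 (valence 4) → 0 H
  atom 10: C, bond orders sum to 1 (valence 4) → 3 H
  atom 11: C, bond orders sum to 4 (valence 4) → 0 H
  atom 12: N, bond orders sum to 1 (valence 3) → 2 H
Totals → C:7, H:8, F:1, N:1, O:3.
In Hill order: C7H8FNO3.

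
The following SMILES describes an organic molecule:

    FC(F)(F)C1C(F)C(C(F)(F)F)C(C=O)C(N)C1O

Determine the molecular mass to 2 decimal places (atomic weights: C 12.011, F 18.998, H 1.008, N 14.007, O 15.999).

297.17 g/mol

First, the molecular formula is C9H10F7NO2 (counting implicit H from valence).
  C: 9 × 12.011 = 108.099
  F: 7 × 18.998 = 132.986
  H: 10 × 1.008 = 10.080
  N: 1 × 14.007 = 14.007
  O: 2 × 15.999 = 31.998
Sum: 9×12.011 + 7×18.998 + 10×1.008 + 1×14.007 + 2×15.999 = 297.170 → 297.17 g/mol.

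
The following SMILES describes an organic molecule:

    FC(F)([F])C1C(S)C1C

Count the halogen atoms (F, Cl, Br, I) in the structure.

Halogen atoms appear at heavy-atom positions 1, 3, 4 (3×F).
Other groups present: 1 thiol.
Halogen count: 3.

3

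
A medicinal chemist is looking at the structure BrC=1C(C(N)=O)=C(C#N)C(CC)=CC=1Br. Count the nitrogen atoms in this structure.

2

Scan the SMILES for N atoms (remember two-letter symbols like Cl and Br are single atoms).
Nitrogen count: 2.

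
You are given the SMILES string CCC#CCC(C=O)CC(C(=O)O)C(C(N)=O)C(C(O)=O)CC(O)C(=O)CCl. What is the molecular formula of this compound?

Walk through each heavy atom and fill implicit hydrogens from standard valence (C 4, N 3, O 2, S 2, halogen 1):
  atom 1: C, bond orders sum to 1 (valence 4) → 3 H
  atom 2: C, bond orders sum to 2 (valence 4) → 2 H
  atom 3: C, bond orders sum to 4 (valence 4) → 0 H
  atom 4: C, bond orders sum to 4 (valence 4) → 0 H
  atom 5: C, bond orders sum to 2 (valence 4) → 2 H
  atom 6: C, bond orders sum to 3 (valence 4) → 1 H
  atom 7: C, bond orders sum to 3 (valence 4) → 1 H
  atom 8: O, bond orders sum to 2 (valence 2) → 0 H
  atom 9: C, bond orders sum to 2 (valence 4) → 2 H
  atom 10: C, bond orders sum to 3 (valence 4) → 1 H
  atom 11: C, bond orders sum to 4 (valence 4) → 0 H
  atom 12: O, bond orders sum to 2 (valence 2) → 0 H
  atom 13: O, bond orders sum to 1 (valence 2) → 1 H
  atom 14: C, bond orders sum to 3 (valence 4) → 1 H
  atom 15: C, bond orders sum to 4 (valence 4) → 0 H
  atom 16: N, bond orders sum to 1 (valence 3) → 2 H
  atom 17: O, bond orders sum to 2 (valence 2) → 0 H
  atom 18: C, bond orders sum to 3 (valence 4) → 1 H
  atom 19: C, bond orders sum to 4 (valence 4) → 0 H
  atom 20: O, bond orders sum to 1 (valence 2) → 1 H
  atom 21: O, bond orders sum to 2 (valence 2) → 0 H
  atom 22: C, bond orders sum to 2 (valence 4) → 2 H
  atom 23: C, bond orders sum to 3 (valence 4) → 1 H
  atom 24: O, bond orders sum to 1 (valence 2) → 1 H
  atom 25: C, bond orders sum to 4 (valence 4) → 0 H
  atom 26: O, bond orders sum to 2 (valence 2) → 0 H
  atom 27: C, bond orders sum to 2 (valence 4) → 2 H
  atom 28: Cl (halogen, monovalent) → 0 H
Totals → C:18, H:24, Cl:1, N:1, O:8.

C18H24ClNO8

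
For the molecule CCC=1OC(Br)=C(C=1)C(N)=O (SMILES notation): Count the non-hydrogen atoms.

11

Every atom symbol written in the SMILES (organic subset) is one heavy atom; implicit H are not written.
Heavy atoms by element → Br:1, C:7, N:1, O:2.
Total: 11.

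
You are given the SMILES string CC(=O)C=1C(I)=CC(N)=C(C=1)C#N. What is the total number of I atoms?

1

Scan the SMILES for I atoms (remember two-letter symbols like Cl and Br are single atoms).
Iodine count: 1.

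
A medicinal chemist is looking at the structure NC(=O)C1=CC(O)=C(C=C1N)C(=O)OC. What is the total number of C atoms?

9

Count every carbon token in the SMILES (each C, including those in ring-closure positions and inside branches).
Carbon count: 9.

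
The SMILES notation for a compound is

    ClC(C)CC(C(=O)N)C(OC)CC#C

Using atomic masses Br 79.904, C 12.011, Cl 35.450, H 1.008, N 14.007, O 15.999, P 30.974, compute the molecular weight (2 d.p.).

First, the molecular formula is C10H16ClNO2 (counting implicit H from valence).
  C: 10 × 12.011 = 120.110
  Cl: 1 × 35.450 = 35.450
  H: 16 × 1.008 = 16.128
  N: 1 × 14.007 = 14.007
  O: 2 × 15.999 = 31.998
Sum: 10×12.011 + 1×35.450 + 16×1.008 + 1×14.007 + 2×15.999 = 217.693 → 217.69 g/mol.

217.69 g/mol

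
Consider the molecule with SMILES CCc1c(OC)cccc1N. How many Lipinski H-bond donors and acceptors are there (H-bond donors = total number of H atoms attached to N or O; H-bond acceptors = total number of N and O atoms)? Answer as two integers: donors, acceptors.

2, 2

Donors: find every N or O and count the H atoms it carries.
  atom 5 (O): bond orders sum to 2 → 0 H
  atom 11 (N): bond orders sum to 1 → 2 H
Lipinski HBD = 2.
Acceptors: N atoms = 1, O atoms = 1 → HBA = 2.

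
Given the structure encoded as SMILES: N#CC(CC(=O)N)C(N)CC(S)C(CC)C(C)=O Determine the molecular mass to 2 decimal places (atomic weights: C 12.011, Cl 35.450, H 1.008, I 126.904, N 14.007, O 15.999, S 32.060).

First, the molecular formula is C12H21N3O2S (counting implicit H from valence).
  C: 12 × 12.011 = 144.132
  H: 21 × 1.008 = 21.168
  N: 3 × 14.007 = 42.021
  O: 2 × 15.999 = 31.998
  S: 1 × 32.060 = 32.060
Sum: 12×12.011 + 21×1.008 + 3×14.007 + 2×15.999 + 1×32.060 = 271.379 → 271.38 g/mol.

271.38 g/mol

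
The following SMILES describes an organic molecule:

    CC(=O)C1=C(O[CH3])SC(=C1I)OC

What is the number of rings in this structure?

In SMILES, each pair of matching ring-closure digits denotes one ring-closing bond; the number of such bonds equals the number of independent rings.
Ring-closure bonds here: 1.

1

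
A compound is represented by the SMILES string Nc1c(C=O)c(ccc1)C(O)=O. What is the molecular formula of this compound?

Walk through each heavy atom and fill implicit hydrogens from standard valence (C 4, N 3, O 2, S 2, halogen 1); for lowercase aromatic atoms, an aromatic c carries 1 H when it has two neighbours and 0 H with three, and aromatic n carries 0 H:
  atom 1: N, bond orders sum to 1 (valence 3) → 2 H
  atom 2: aromatic c, 3 neighbours → 0 H
  atom 3: aromatic c, 3 neighbours → 0 H
  atom 4: C, bond orders sum to 3 (valence 4) → 1 H
  atom 5: O, bond orders sum to 2 (valence 2) → 0 H
  atom 6: aromatic c, 3 neighbours → 0 H
  atom 7: aromatic c, 2 neighbours → 1 H
  atom 8: aromatic c, 2 neighbours → 1 H
  atom 9: aromatic c, 2 neighbours → 1 H
  atom 10: C, bond orders sum to 4 (valence 4) → 0 H
  atom 11: O, bond orders sum to 1 (valence 2) → 1 H
  atom 12: O, bond orders sum to 2 (valence 2) → 0 H
Totals → C:8, H:7, N:1, O:3.

C8H7NO3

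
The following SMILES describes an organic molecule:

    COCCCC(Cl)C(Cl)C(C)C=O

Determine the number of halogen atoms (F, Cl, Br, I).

Halogen atoms appear at heavy-atom positions 7, 9 (2×Cl).
Other groups present: 1 aldehyde, 1 ether.
Halogen count: 2.

2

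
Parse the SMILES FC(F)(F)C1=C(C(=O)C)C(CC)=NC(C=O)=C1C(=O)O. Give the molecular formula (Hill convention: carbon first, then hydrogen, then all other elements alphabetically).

Walk through each heavy atom and fill implicit hydrogens from standard valence (C 4, N 3, O 2, S 2, halogen 1):
  atom 1: F (halogen, monovalent) → 0 H
  atom 2: C, bond orders sum to 4 (valence 4) → 0 H
  atom 3: F (halogen, monovalent) → 0 H
  atom 4: F (halogen, monovalent) → 0 H
  atom 5: C, bond orders sum to 4 (valence 4) → 0 H
  atom 6: C, bond orders sum to 4 (valence 4) → 0 H
  atom 7: C, bond orders sum to 4 (valence 4) → 0 H
  atom 8: O, bond orders sum to 2 (valence 2) → 0 H
  atom 9: C, bond orders sum to 1 (valence 4) → 3 H
  atom 10: C, bond orders sum to 4 (valence 4) → 0 H
  atom 11: C, bond orders sum to 2 (valence 4) → 2 H
  atom 12: C, bond orders sum to 1 (valence 4) → 3 H
  atom 13: N, bond orders sum to 3 (valence 3) → 0 H
  atom 14: C, bond orders sum to 4 (valence 4) → 0 H
  atom 15: C, bond orders sum to 3 (valence 4) → 1 H
  atom 16: O, bond orders sum to 2 (valence 2) → 0 H
  atom 17: C, bond orders sum to 4 (valence 4) → 0 H
  atom 18: C, bond orders sum to 4 (valence 4) → 0 H
  atom 19: O, bond orders sum to 2 (valence 2) → 0 H
  atom 20: O, bond orders sum to 1 (valence 2) → 1 H
Totals → C:12, H:10, F:3, N:1, O:4.
In Hill order: C12H10F3NO4.

C12H10F3NO4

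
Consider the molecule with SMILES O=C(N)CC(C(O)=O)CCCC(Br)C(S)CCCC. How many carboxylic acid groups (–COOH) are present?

1

The carboxylic acid motif appears at heavy-atom position 6 in the SMILES.
Other groups present: 1 amide, 1 thiol.
Carboxylic acid count: 1.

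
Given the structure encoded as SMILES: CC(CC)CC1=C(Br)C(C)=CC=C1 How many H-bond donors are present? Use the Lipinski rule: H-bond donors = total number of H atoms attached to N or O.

Donors: find every N or O and count the H atoms it carries.
  (no N or O atoms present)
Lipinski HBD = 0.

0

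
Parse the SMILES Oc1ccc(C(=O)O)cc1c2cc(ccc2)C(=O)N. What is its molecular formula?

C14H11NO4

Walk through each heavy atom and fill implicit hydrogens from standard valence (C 4, N 3, O 2, S 2, halogen 1); for lowercase aromatic atoms, an aromatic c carries 1 H when it has two neighbours and 0 H with three, and aromatic n carries 0 H:
  atom 1: O, bond orders sum to 1 (valence 2) → 1 H
  atom 2: aromatic c, 3 neighbours → 0 H
  atom 3: aromatic c, 2 neighbours → 1 H
  atom 4: aromatic c, 2 neighbours → 1 H
  atom 5: aromatic c, 3 neighbours → 0 H
  atom 6: C, bond orders sum to 4 (valence 4) → 0 H
  atom 7: O, bond orders sum to 2 (valence 2) → 0 H
  atom 8: O, bond orders sum to 1 (valence 2) → 1 H
  atom 9: aromatic c, 2 neighbours → 1 H
  atom 10: aromatic c, 3 neighbours → 0 H
  atom 11: aromatic c, 3 neighbours → 0 H
  atom 12: aromatic c, 2 neighbours → 1 H
  atom 13: aromatic c, 3 neighbours → 0 H
  atom 14: aromatic c, 2 neighbours → 1 H
  atom 15: aromatic c, 2 neighbours → 1 H
  atom 16: aromatic c, 2 neighbours → 1 H
  atom 17: C, bond orders sum to 4 (valence 4) → 0 H
  atom 18: O, bond orders sum to 2 (valence 2) → 0 H
  atom 19: N, bond orders sum to 1 (valence 3) → 2 H
Totals → C:14, H:11, N:1, O:4.
In Hill order: C14H11NO4.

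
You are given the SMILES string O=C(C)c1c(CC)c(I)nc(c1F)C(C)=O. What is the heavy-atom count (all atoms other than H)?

Every atom symbol written in the SMILES (organic subset) is one heavy atom; implicit H are not written.
Heavy atoms by element → C:11, F:1, I:1, N:1, O:2.
Total: 16.

16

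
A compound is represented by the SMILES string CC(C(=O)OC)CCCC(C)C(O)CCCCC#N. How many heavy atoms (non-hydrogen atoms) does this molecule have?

19

Every atom symbol written in the SMILES (organic subset) is one heavy atom; implicit H are not written.
Heavy atoms by element → C:15, N:1, O:3.
Total: 19.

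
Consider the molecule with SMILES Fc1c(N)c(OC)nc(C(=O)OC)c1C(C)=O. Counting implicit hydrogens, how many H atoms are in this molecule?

11

Walk through each heavy atom and fill implicit hydrogens from standard valence (C 4, N 3, O 2, S 2, halogen 1); for lowercase aromatic atoms, an aromatic c carries 1 H when it has two neighbours and 0 H with three, and aromatic n carries 0 H:
  atom 1: F (halogen, monovalent) → 0 H
  atom 2: aromatic c, 3 neighbours → 0 H
  atom 3: aromatic c, 3 neighbours → 0 H
  atom 4: N, bond orders sum to 1 (valence 3) → 2 H
  atom 5: aromatic c, 3 neighbours → 0 H
  atom 6: O, bond orders sum to 2 (valence 2) → 0 H
  atom 7: C, bond orders sum to 1 (valence 4) → 3 H
  atom 8: aromatic n, 2 neighbours → 0 H
  atom 9: aromatic c, 3 neighbours → 0 H
  atom 10: C, bond orders sum to 4 (valence 4) → 0 H
  atom 11: O, bond orders sum to 2 (valence 2) → 0 H
  atom 12: O, bond orders sum to 2 (valence 2) → 0 H
  atom 13: C, bond orders sum to 1 (valence 4) → 3 H
  atom 14: aromatic c, 3 neighbours → 0 H
  atom 15: C, bond orders sum to 4 (valence 4) → 0 H
  atom 16: C, bond orders sum to 1 (valence 4) → 3 H
  atom 17: O, bond orders sum to 2 (valence 2) → 0 H
Total hydrogens: 11.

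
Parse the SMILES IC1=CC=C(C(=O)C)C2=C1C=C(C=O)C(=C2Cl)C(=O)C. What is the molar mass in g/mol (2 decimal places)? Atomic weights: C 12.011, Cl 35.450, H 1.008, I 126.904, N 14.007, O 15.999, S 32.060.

400.60 g/mol

First, the molecular formula is C15H10ClIO3 (counting implicit H from valence).
  C: 15 × 12.011 = 180.165
  Cl: 1 × 35.450 = 35.450
  H: 10 × 1.008 = 10.080
  I: 1 × 126.904 = 126.904
  O: 3 × 15.999 = 47.997
Sum: 15×12.011 + 1×35.450 + 10×1.008 + 1×126.904 + 3×15.999 = 400.596 → 400.60 g/mol.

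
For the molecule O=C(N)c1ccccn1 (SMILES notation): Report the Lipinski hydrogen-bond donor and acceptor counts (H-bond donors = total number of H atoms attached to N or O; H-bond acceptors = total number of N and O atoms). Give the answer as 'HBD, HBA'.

Donors: find every N or O and count the H atoms it carries.
  atom 1 (O): bond orders sum to 2 → 0 H
  atom 3 (N): bond orders sum to 1 → 2 H
  atom 9 (N): bond orders sum to 3 → 0 H
Lipinski HBD = 2.
Acceptors: N atoms = 2, O atoms = 1 → HBA = 3.

2, 3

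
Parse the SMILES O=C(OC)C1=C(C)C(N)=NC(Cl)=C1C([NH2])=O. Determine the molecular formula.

Walk through each heavy atom and fill implicit hydrogens from standard valence (C 4, N 3, O 2, S 2, halogen 1):
  atom 1: O, bond orders sum to 2 (valence 2) → 0 H
  atom 2: C, bond orders sum to 4 (valence 4) → 0 H
  atom 3: O, bond orders sum to 2 (valence 2) → 0 H
  atom 4: C, bond orders sum to 1 (valence 4) → 3 H
  atom 5: C, bond orders sum to 4 (valence 4) → 0 H
  atom 6: C, bond orders sum to 4 (valence 4) → 0 H
  atom 7: C, bond orders sum to 1 (valence 4) → 3 H
  atom 8: C, bond orders sum to 4 (valence 4) → 0 H
  atom 9: N, bond orders sum to 1 (valence 3) → 2 H
  atom 10: N, bond orders sum to 3 (valence 3) → 0 H
  atom 11: C, bond orders sum to 4 (valence 4) → 0 H
  atom 12: Cl (halogen, monovalent) → 0 H
  atom 13: C, bond orders sum to 4 (valence 4) → 0 H
  atom 14: C, bond orders sum to 4 (valence 4) → 0 H
  atom 15: N with explicit H count 2
  atom 16: O, bond orders sum to 2 (valence 2) → 0 H
Totals → C:9, H:10, Cl:1, N:3, O:3.
In Hill order: C9H10ClN3O3.

C9H10ClN3O3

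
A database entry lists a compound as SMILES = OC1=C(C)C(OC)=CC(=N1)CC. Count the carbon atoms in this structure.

9

Count every carbon token in the SMILES (each C, including those in ring-closure positions and inside branches).
Carbon count: 9.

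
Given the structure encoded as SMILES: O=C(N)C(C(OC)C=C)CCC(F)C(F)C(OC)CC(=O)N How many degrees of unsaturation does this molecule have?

3

Molecular formula: C14H24F2N2O4.
DoU = (2C + 2 + N − H − X) / 2, where X is the halogen count and O/S are ignored.
    = (2·14 + 2 + 2 − 24 − 2) / 2 = 6 / 2 = 3.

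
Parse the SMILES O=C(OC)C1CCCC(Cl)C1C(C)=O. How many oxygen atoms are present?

Scan the SMILES for O atoms (remember two-letter symbols like Cl and Br are single atoms).
Oxygen count: 3.

3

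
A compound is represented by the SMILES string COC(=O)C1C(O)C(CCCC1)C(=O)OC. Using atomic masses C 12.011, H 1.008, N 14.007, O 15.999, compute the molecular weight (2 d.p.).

First, the molecular formula is C11H18O5 (counting implicit H from valence).
  C: 11 × 12.011 = 132.121
  H: 18 × 1.008 = 18.144
  O: 5 × 15.999 = 79.995
Sum: 11×12.011 + 18×1.008 + 5×15.999 = 230.260 → 230.26 g/mol.

230.26 g/mol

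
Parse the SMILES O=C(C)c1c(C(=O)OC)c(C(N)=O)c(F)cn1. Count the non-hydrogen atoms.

17

Every atom symbol written in the SMILES (organic subset) is one heavy atom; implicit H are not written.
Heavy atoms by element → C:10, F:1, N:2, O:4.
Total: 17.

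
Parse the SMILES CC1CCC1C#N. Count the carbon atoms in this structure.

Count every carbon token in the SMILES (each C, including those in ring-closure positions and inside branches).
Carbon count: 6.

6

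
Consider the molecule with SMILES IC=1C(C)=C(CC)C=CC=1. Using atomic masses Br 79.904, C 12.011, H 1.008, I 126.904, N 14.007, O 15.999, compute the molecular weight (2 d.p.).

246.09 g/mol

First, the molecular formula is C9H11I (counting implicit H from valence).
  C: 9 × 12.011 = 108.099
  H: 11 × 1.008 = 11.088
  I: 1 × 126.904 = 126.904
Sum: 9×12.011 + 11×1.008 + 1×126.904 = 246.091 → 246.09 g/mol.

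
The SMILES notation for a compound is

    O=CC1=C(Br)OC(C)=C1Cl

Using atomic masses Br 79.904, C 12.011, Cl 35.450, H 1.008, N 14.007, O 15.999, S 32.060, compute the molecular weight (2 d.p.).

First, the molecular formula is C6H4BrClO2 (counting implicit H from valence).
  Br: 1 × 79.904 = 79.904
  C: 6 × 12.011 = 72.066
  Cl: 1 × 35.450 = 35.450
  H: 4 × 1.008 = 4.032
  O: 2 × 15.999 = 31.998
Sum: 1×79.904 + 6×12.011 + 1×35.450 + 4×1.008 + 2×15.999 = 223.450 → 223.45 g/mol.

223.45 g/mol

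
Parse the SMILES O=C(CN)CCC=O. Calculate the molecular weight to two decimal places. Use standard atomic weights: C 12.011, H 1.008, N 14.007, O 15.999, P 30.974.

115.13 g/mol

First, the molecular formula is C5H9NO2 (counting implicit H from valence).
  C: 5 × 12.011 = 60.055
  H: 9 × 1.008 = 9.072
  N: 1 × 14.007 = 14.007
  O: 2 × 15.999 = 31.998
Sum: 5×12.011 + 9×1.008 + 1×14.007 + 2×15.999 = 115.132 → 115.13 g/mol.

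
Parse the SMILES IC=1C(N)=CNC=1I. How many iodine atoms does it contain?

Scan the SMILES for I atoms (remember two-letter symbols like Cl and Br are single atoms).
Iodine count: 2.

2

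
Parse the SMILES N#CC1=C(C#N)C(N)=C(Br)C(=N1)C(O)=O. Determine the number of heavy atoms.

Every atom symbol written in the SMILES (organic subset) is one heavy atom; implicit H are not written.
Heavy atoms by element → Br:1, C:8, N:4, O:2.
Total: 15.

15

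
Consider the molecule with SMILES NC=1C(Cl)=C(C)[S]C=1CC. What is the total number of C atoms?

Count every carbon token in the SMILES (each C, including those in ring-closure positions and inside branches).
Carbon count: 7.

7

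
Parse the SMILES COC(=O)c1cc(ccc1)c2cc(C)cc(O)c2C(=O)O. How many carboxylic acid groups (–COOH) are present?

1

The carboxylic acid motif appears at heavy-atom position 19 in the SMILES.
Other groups present: 1 ester, 1 hydroxyl.
Carboxylic acid count: 1.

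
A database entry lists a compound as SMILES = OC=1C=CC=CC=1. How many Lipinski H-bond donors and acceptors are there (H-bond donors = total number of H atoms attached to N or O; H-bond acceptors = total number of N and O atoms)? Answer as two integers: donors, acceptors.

Donors: find every N or O and count the H atoms it carries.
  atom 1 (O): bond orders sum to 1 → 1 H
Lipinski HBD = 1.
Acceptors: N atoms = 0, O atoms = 1 → HBA = 1.

1, 1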